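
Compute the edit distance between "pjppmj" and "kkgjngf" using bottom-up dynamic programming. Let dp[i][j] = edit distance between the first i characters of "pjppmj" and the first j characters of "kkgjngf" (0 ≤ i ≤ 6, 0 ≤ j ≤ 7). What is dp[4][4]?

   ''  k  k  g  j  n  g  f
''  0  1  2  3  4  5  6  7
 p  1  1  2  3  4  5  6  7
 j  2  2  2  3  3  4  5  6
 p  3  3  3  3  4  4  5  6
 p  4  4  4  4  4  5  5  6
 m  5  5  5  5  5  5  6  6
 j  6  6  6  6  5  6  6  7

4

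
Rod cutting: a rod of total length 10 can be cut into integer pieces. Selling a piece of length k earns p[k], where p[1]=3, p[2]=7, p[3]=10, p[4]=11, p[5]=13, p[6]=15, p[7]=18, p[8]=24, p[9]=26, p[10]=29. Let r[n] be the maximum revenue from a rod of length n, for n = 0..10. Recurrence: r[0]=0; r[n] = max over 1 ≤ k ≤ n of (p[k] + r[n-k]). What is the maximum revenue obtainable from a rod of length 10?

   n    0    1    2    3    4    5    6    7    8    9   10
r[n]    0    3    7   10   14   17   21   24   28   31   35

35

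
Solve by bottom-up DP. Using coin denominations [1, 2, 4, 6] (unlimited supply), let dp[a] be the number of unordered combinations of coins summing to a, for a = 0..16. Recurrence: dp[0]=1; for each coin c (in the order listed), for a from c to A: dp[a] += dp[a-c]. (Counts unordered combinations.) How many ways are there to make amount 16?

after  coin     0     1     2     3     4     5     6     7     8     9    10    11    12    13    14    15    16
          1     1     1     1     1     1     1     1     1     1     1     1     1     1     1     1     1     1
          2     1     1     2     2     3     3     4     4     5     5     6     6     7     7     8     8     9
          4     1     1     2     2     4     4     6     6     9     9    12    12    16    16    20    20    25
          6     1     1     2     2     4     4     7     7    11    11    16    16    23    23    31    31    41

41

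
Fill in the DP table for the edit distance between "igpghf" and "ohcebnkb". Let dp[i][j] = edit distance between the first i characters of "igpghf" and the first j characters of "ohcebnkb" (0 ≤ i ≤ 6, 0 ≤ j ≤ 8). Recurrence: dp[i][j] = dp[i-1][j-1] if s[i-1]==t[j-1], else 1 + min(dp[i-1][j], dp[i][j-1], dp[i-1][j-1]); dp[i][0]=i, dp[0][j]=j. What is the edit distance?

   ''  o  h  c  e  b  n  k  b
''  0  1  2  3  4  5  6  7  8
 i  1  1  2  3  4  5  6  7  8
 g  2  2  2  3  4  5  6  7  8
 p  3  3  3  3  4  5  6  7  8
 g  4  4  4  4  4  5  6  7  8
 h  5  5  4  5  5  5  6  7  8
 f  6  6  5  5  6  6  6  7  8

8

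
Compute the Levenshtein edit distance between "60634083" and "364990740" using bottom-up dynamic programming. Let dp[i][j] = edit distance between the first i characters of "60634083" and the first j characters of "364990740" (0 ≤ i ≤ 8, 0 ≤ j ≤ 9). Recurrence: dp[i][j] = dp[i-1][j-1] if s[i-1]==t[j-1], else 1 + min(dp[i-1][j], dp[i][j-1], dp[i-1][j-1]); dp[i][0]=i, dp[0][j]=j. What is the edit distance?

8

   ''  3  6  4  9  9  0  7  4  0
''  0  1  2  3  4  5  6  7  8  9
 6  1  1  1  2  3  4  5  6  7  8
 0  2  2  2  2  3  4  4  5  6  7
 6  3  3  2  3  3  4  5  5  6  7
 3  4  3  3  3  4  4  5  6  6  7
 4  5  4  4  3  4  5  5  6  6  7
 0  6  5  5  4  4  5  5  6  7  6
 8  7  6  6  5  5  5  6  6  7  7
 3  8  7  7  6  6  6  6  7  7  8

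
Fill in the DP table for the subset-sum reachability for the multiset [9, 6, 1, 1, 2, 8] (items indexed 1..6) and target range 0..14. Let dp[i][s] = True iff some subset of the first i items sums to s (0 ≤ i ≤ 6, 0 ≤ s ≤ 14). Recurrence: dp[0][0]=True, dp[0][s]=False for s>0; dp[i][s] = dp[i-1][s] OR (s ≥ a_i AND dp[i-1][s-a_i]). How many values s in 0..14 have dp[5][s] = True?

i\s   0   1   2   3   4   5   6   7   8   9  10  11  12  13  14
  0   T   F   F   F   F   F   F   F   F   F   F   F   F   F   F
  1   T   F   F   F   F   F   F   F   F   T   F   F   F   F   F
  2   T   F   F   F   F   F   T   F   F   T   F   F   F   F   F
  3   T   T   F   F   F   F   T   T   F   T   T   F   F   F   F
  4   T   T   T   F   F   F   T   T   T   T   T   T   F   F   F
  5   T   T   T   T   T   F   T   T   T   T   T   T   T   T   F
  6   T   T   T   T   T   F   T   T   T   T   T   T   T   T   T

13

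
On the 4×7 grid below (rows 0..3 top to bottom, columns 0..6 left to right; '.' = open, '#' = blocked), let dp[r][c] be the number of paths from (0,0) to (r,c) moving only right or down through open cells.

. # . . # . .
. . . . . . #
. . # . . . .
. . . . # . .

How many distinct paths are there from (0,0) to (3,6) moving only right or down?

r\c   0   1   2   3   4   5   6
  0   1   0   0   0   0   0   0
  1   1   1   1   1   1   1   0
  2   1   2   0   1   2   3   3
  3   1   3   3   4   0   3   6

6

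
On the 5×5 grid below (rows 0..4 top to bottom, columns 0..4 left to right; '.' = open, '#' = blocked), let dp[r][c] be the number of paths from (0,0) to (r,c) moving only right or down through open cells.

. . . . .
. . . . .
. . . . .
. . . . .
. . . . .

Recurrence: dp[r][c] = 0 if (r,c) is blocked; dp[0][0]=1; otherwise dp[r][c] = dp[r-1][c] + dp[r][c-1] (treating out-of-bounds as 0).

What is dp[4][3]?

35

r\c   0   1   2   3   4
  0   1   1   1   1   1
  1   1   2   3   4   5
  2   1   3   6  10  15
  3   1   4  10  20  35
  4   1   5  15  35  70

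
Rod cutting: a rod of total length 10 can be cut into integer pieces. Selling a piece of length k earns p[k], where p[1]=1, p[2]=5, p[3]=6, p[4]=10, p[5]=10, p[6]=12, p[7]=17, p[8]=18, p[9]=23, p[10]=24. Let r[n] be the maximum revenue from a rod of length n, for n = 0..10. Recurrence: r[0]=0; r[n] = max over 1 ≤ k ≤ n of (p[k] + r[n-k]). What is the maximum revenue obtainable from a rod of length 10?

   n    0    1    2    3    4    5    6    7    8    9   10
r[n]    0    1    5    6   10   11   15   17   20   23   25

25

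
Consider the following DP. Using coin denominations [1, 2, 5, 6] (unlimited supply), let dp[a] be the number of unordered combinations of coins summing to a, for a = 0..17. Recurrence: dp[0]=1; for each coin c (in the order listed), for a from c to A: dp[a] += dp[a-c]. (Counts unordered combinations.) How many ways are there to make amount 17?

37

after  coin     0     1     2     3     4     5     6     7     8     9    10    11    12    13    14    15    16    17
          1     1     1     1     1     1     1     1     1     1     1     1     1     1     1     1     1     1     1
          2     1     1     2     2     3     3     4     4     5     5     6     6     7     7     8     8     9     9
          5     1     1     2     2     3     4     5     6     7     8    10    11    13    14    16    18    20    22
          6     1     1     2     2     3     4     6     7     9    10    13    15    19    21    25    28    33    37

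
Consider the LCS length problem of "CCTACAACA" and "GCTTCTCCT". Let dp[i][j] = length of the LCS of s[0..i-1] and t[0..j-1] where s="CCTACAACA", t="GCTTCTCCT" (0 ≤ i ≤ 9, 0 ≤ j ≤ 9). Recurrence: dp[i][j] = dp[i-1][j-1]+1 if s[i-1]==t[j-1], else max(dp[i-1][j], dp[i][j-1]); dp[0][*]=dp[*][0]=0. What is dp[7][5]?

   ''  G  C  T  T  C  T  C  C  T
''  0  0  0  0  0  0  0  0  0  0
 C  0  0  1  1  1  1  1  1  1  1
 C  0  0  1  1  1  2  2  2  2  2
 T  0  0  1  2  2  2  3  3  3  3
 A  0  0  1  2  2  2  3  3  3  3
 C  0  0  1  2  2  3  3  4  4  4
 A  0  0  1  2  2  3  3  4  4  4
 A  0  0  1  2  2  3  3  4  4  4
 C  0  0  1  2  2  3  3  4  5  5
 A  0  0  1  2  2  3  3  4  5  5

3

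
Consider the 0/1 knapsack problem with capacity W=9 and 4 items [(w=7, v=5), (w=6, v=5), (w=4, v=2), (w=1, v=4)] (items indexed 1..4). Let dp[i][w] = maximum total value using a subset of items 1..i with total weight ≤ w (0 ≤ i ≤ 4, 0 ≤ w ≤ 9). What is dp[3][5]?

i\w   0   1   2   3   4   5   6   7   8   9
  0   0   0   0   0   0   0   0   0   0   0
  1   0   0   0   0   0   0   0   5   5   5
  2   0   0   0   0   0   0   5   5   5   5
  3   0   0   0   0   2   2   5   5   5   5
  4   0   4   4   4   4   6   6   9   9   9

2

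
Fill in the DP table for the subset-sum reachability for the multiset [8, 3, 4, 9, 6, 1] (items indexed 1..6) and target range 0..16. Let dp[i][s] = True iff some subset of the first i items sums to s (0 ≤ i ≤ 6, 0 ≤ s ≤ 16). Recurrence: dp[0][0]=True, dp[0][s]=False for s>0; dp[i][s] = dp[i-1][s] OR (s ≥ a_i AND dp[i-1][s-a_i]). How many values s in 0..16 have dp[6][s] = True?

16

i\s   0   1   2   3   4   5   6   7   8   9  10  11  12  13  14  15  16
  0   T   F   F   F   F   F   F   F   F   F   F   F   F   F   F   F   F
  1   T   F   F   F   F   F   F   F   T   F   F   F   F   F   F   F   F
  2   T   F   F   T   F   F   F   F   T   F   F   T   F   F   F   F   F
  3   T   F   F   T   T   F   F   T   T   F   F   T   T   F   F   T   F
  4   T   F   F   T   T   F   F   T   T   T   F   T   T   T   F   T   T
  5   T   F   F   T   T   F   T   T   T   T   T   T   T   T   T   T   T
  6   T   T   F   T   T   T   T   T   T   T   T   T   T   T   T   T   T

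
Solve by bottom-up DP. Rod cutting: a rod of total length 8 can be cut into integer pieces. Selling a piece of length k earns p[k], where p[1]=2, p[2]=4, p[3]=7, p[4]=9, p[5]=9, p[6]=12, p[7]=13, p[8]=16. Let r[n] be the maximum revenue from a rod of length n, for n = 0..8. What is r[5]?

   n    0    1    2    3    4    5    6    7    8
r[n]    0    2    4    7    9   11   14   16   18

11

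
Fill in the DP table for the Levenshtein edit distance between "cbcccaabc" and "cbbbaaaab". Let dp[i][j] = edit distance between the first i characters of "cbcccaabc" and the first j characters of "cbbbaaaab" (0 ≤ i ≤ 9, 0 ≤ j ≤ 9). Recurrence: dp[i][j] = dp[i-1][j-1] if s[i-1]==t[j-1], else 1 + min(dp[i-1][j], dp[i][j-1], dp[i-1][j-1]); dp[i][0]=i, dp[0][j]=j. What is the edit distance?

   ''  c  b  b  b  a  a  a  a  b
''  0  1  2  3  4  5  6  7  8  9
 c  1  0  1  2  3  4  5  6  7  8
 b  2  1  0  1  2  3  4  5  6  7
 c  3  2  1  1  2  3  4  5  6  7
 c  4  3  2  2  2  3  4  5  6  7
 c  5  4  3  3  3  3  4  5  6  7
 a  6  5  4  4  4  3  3  4  5  6
 a  7  6  5  5  5  4  3  3  4  5
 b  8  7  6  5  5  5  4  4  4  4
 c  9  8  7  6  6  6  5  5  5  5

5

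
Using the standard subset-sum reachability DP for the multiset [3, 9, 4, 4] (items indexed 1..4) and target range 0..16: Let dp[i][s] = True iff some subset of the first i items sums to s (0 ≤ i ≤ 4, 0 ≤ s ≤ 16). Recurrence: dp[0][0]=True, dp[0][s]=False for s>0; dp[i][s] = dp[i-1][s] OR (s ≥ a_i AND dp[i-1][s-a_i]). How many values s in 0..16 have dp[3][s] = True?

i\s   0   1   2   3   4   5   6   7   8   9  10  11  12  13  14  15  16
  0   T   F   F   F   F   F   F   F   F   F   F   F   F   F   F   F   F
  1   T   F   F   T   F   F   F   F   F   F   F   F   F   F   F   F   F
  2   T   F   F   T   F   F   F   F   F   T   F   F   T   F   F   F   F
  3   T   F   F   T   T   F   F   T   F   T   F   F   T   T   F   F   T
  4   T   F   F   T   T   F   F   T   T   T   F   T   T   T   F   F   T

8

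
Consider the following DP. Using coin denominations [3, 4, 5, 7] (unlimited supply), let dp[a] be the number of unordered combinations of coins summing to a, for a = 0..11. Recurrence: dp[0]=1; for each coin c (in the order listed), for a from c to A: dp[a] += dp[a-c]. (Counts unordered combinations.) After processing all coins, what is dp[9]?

after  coin     0     1     2     3     4     5     6     7     8     9    10    11
          3     1     0     0     1     0     0     1     0     0     1     0     0
          4     1     0     0     1     1     0     1     1     1     1     1     1
          5     1     0     0     1     1     1     1     1     2     2     2     2
          7     1     0     0     1     1     1     1     2     2     2     3     3

2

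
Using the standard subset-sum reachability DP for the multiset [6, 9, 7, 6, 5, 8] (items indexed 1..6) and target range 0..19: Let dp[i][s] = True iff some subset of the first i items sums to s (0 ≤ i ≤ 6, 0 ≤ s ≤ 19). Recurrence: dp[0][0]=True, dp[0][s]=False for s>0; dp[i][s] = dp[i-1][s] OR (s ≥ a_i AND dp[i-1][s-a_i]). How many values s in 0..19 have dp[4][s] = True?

9

i\s   0   1   2   3   4   5   6   7   8   9  10  11  12  13  14  15  16  17  18  19
  0   T   F   F   F   F   F   F   F   F   F   F   F   F   F   F   F   F   F   F   F
  1   T   F   F   F   F   F   T   F   F   F   F   F   F   F   F   F   F   F   F   F
  2   T   F   F   F   F   F   T   F   F   T   F   F   F   F   F   T   F   F   F   F
  3   T   F   F   F   F   F   T   T   F   T   F   F   F   T   F   T   T   F   F   F
  4   T   F   F   F   F   F   T   T   F   T   F   F   T   T   F   T   T   F   F   T
  5   T   F   F   F   F   T   T   T   F   T   F   T   T   T   T   T   T   T   T   T
  6   T   F   F   F   F   T   T   T   T   T   F   T   T   T   T   T   T   T   T   T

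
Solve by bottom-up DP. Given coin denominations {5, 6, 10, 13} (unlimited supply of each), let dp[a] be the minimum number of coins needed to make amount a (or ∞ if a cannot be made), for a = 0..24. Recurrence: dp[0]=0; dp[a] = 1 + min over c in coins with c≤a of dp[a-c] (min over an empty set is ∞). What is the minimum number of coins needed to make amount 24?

3

 a  0  1  2  3  4  5  6  7  8  9 10 11 12 13 14 15 16 17 18 19 20 21 22 23 24
dp  0  -  -  -  -  1  1  -  -  -  1  2  2  1  -  2  2  3  2  2  2  3  3  2  3
(- denotes ∞ / unreachable)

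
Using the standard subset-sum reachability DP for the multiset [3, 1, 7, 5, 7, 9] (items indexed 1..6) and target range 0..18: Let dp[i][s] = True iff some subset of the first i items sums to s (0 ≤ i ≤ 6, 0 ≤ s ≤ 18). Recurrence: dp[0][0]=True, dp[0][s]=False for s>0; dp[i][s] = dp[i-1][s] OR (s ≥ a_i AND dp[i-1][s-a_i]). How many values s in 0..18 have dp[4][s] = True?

i\s   0   1   2   3   4   5   6   7   8   9  10  11  12  13  14  15  16  17  18
  0   T   F   F   F   F   F   F   F   F   F   F   F   F   F   F   F   F   F   F
  1   T   F   F   T   F   F   F   F   F   F   F   F   F   F   F   F   F   F   F
  2   T   T   F   T   T   F   F   F   F   F   F   F   F   F   F   F   F   F   F
  3   T   T   F   T   T   F   F   T   T   F   T   T   F   F   F   F   F   F   F
  4   T   T   F   T   T   T   T   T   T   T   T   T   T   T   F   T   T   F   F
  5   T   T   F   T   T   T   T   T   T   T   T   T   T   T   T   T   T   T   T
  6   T   T   F   T   T   T   T   T   T   T   T   T   T   T   T   T   T   T   T

15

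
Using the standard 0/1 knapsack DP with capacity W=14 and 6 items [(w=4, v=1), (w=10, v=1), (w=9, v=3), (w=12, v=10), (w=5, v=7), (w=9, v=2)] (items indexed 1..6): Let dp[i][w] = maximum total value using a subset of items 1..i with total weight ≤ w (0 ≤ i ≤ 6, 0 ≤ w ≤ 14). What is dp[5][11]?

i\w   0   1   2   3   4   5   6   7   8   9  10  11  12  13  14
  0   0   0   0   0   0   0   0   0   0   0   0   0   0   0   0
  1   0   0   0   0   1   1   1   1   1   1   1   1   1   1   1
  2   0   0   0   0   1   1   1   1   1   1   1   1   1   1   2
  3   0   0   0   0   1   1   1   1   1   3   3   3   3   4   4
  4   0   0   0   0   1   1   1   1   1   3   3   3  10  10  10
  5   0   0   0   0   1   7   7   7   7   8   8   8  10  10  10
  6   0   0   0   0   1   7   7   7   7   8   8   8  10  10  10

8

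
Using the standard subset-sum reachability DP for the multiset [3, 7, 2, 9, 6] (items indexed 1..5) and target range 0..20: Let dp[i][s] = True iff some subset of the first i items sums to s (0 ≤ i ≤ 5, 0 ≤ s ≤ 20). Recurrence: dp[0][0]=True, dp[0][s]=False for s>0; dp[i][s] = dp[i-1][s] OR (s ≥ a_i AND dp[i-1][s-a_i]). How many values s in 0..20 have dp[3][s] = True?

8

i\s   0   1   2   3   4   5   6   7   8   9  10  11  12  13  14  15  16  17  18  19  20
  0   T   F   F   F   F   F   F   F   F   F   F   F   F   F   F   F   F   F   F   F   F
  1   T   F   F   T   F   F   F   F   F   F   F   F   F   F   F   F   F   F   F   F   F
  2   T   F   F   T   F   F   F   T   F   F   T   F   F   F   F   F   F   F   F   F   F
  3   T   F   T   T   F   T   F   T   F   T   T   F   T   F   F   F   F   F   F   F   F
  4   T   F   T   T   F   T   F   T   F   T   T   T   T   F   T   F   T   F   T   T   F
  5   T   F   T   T   F   T   T   T   T   T   T   T   T   T   T   T   T   T   T   T   T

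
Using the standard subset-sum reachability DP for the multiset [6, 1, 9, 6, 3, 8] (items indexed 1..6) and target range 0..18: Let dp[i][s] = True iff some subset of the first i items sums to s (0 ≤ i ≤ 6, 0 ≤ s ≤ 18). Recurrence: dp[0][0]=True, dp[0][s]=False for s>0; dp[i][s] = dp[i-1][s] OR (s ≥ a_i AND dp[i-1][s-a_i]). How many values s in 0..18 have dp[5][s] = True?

13

i\s   0   1   2   3   4   5   6   7   8   9  10  11  12  13  14  15  16  17  18
  0   T   F   F   F   F   F   F   F   F   F   F   F   F   F   F   F   F   F   F
  1   T   F   F   F   F   F   T   F   F   F   F   F   F   F   F   F   F   F   F
  2   T   T   F   F   F   F   T   T   F   F   F   F   F   F   F   F   F   F   F
  3   T   T   F   F   F   F   T   T   F   T   T   F   F   F   F   T   T   F   F
  4   T   T   F   F   F   F   T   T   F   T   T   F   T   T   F   T   T   F   F
  5   T   T   F   T   T   F   T   T   F   T   T   F   T   T   F   T   T   F   T
  6   T   T   F   T   T   F   T   T   T   T   T   T   T   T   T   T   T   T   T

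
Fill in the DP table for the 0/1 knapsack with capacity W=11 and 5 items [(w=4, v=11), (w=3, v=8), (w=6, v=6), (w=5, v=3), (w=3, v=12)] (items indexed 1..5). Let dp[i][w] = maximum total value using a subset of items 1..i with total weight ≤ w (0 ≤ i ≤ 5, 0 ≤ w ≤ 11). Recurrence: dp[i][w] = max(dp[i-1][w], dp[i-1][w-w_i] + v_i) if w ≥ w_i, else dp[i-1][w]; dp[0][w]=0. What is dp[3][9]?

19

i\w   0   1   2   3   4   5   6   7   8   9  10  11
  0   0   0   0   0   0   0   0   0   0   0   0   0
  1   0   0   0   0  11  11  11  11  11  11  11  11
  2   0   0   0   8  11  11  11  19  19  19  19  19
  3   0   0   0   8  11  11  11  19  19  19  19  19
  4   0   0   0   8  11  11  11  19  19  19  19  19
  5   0   0   0  12  12  12  20  23  23  23  31  31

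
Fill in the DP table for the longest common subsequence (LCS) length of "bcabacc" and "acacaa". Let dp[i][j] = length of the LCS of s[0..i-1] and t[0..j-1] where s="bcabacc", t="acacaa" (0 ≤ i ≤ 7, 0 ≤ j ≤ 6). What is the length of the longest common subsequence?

3

   ''  a  c  a  c  a  a
''  0  0  0  0  0  0  0
 b  0  0  0  0  0  0  0
 c  0  0  1  1  1  1  1
 a  0  1  1  2  2  2  2
 b  0  1  1  2  2  2  2
 a  0  1  1  2  2  3  3
 c  0  1  2  2  3  3  3
 c  0  1  2  2  3  3  3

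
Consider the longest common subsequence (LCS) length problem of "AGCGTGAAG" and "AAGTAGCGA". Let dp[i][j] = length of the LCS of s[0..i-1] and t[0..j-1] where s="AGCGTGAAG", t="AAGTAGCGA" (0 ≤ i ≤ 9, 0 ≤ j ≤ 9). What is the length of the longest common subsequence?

5

   ''  A  A  G  T  A  G  C  G  A
''  0  0  0  0  0  0  0  0  0  0
 A  0  1  1  1  1  1  1  1  1  1
 G  0  1  1  2  2  2  2  2  2  2
 C  0  1  1  2  2  2  2  3  3  3
 G  0  1  1  2  2  2  3  3  4  4
 T  0  1  1  2  3  3  3  3  4  4
 G  0  1  1  2  3  3  4  4  4  4
 A  0  1  2  2  3  4  4  4  4  5
 A  0  1  2  2  3  4  4  4  4  5
 G  0  1  2  3  3  4  5  5  5  5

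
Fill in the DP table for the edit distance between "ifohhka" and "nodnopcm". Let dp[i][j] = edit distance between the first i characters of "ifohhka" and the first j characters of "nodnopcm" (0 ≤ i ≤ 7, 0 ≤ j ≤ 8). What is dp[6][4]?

5

   ''  n  o  d  n  o  p  c  m
''  0  1  2  3  4  5  6  7  8
 i  1  1  2  3  4  5  6  7  8
 f  2  2  2  3  4  5  6  7  8
 o  3  3  2  3  4  4  5  6  7
 h  4  4  3  3  4  5  5  6  7
 h  5  5  4  4  4  5  6  6  7
 k  6  6  5  5  5  5  6  7  7
 a  7  7  6  6  6  6  6  7  8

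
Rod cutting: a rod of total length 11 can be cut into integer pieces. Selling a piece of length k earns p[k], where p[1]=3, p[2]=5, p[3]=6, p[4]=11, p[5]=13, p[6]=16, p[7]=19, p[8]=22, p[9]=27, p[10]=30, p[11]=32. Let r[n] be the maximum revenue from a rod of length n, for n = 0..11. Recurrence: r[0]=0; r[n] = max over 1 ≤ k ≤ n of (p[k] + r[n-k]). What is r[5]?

15

   n    0    1    2    3    4    5    6    7    8    9   10   11
r[n]    0    3    6    9   12   15   18   21   24   27   30   33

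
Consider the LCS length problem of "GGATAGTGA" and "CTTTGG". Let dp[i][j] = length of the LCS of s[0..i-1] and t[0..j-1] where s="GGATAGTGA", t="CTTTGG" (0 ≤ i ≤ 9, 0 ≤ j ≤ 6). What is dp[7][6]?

   ''  C  T  T  T  G  G
''  0  0  0  0  0  0  0
 G  0  0  0  0  0  1  1
 G  0  0  0  0  0  1  2
 A  0  0  0  0  0  1  2
 T  0  0  1  1  1  1  2
 A  0  0  1  1  1  1  2
 G  0  0  1  1  1  2  2
 T  0  0  1  2  2  2  2
 G  0  0  1  2  2  3  3
 A  0  0  1  2  2  3  3

2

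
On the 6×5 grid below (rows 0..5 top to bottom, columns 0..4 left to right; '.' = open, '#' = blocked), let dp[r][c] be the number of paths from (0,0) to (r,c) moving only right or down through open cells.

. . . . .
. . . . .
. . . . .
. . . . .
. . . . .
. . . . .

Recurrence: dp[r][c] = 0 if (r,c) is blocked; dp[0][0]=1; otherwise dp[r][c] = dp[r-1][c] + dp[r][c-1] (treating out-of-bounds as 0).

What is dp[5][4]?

r\c   0   1   2   3   4
  0   1   1   1   1   1
  1   1   2   3   4   5
  2   1   3   6  10  15
  3   1   4  10  20  35
  4   1   5  15  35  70
  5   1   6  21  56 126

126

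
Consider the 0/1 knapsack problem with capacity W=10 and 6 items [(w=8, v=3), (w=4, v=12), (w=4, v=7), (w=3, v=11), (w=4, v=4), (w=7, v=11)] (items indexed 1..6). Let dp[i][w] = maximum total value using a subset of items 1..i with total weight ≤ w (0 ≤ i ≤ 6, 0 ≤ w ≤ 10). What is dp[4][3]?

i\w   0   1   2   3   4   5   6   7   8   9  10
  0   0   0   0   0   0   0   0   0   0   0   0
  1   0   0   0   0   0   0   0   0   3   3   3
  2   0   0   0   0  12  12  12  12  12  12  12
  3   0   0   0   0  12  12  12  12  19  19  19
  4   0   0   0  11  12  12  12  23  23  23  23
  5   0   0   0  11  12  12  12  23  23  23  23
  6   0   0   0  11  12  12  12  23  23  23  23

11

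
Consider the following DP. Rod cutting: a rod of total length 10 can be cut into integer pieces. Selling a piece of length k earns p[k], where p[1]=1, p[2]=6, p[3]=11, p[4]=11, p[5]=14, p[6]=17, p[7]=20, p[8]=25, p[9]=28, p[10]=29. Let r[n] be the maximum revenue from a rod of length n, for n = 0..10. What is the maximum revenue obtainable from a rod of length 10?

   n    0    1    2    3    4    5    6    7    8    9   10
r[n]    0    1    6   11   12   17   22   23   28   33   34

34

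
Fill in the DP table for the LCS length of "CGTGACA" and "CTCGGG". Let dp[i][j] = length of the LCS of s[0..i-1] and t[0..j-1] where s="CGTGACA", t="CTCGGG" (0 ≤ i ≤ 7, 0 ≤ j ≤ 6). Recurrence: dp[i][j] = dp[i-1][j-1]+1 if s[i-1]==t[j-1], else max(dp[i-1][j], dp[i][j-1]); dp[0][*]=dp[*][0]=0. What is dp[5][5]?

3

   ''  C  T  C  G  G  G
''  0  0  0  0  0  0  0
 C  0  1  1  1  1  1  1
 G  0  1  1  1  2  2  2
 T  0  1  2  2  2  2  2
 G  0  1  2  2  3  3  3
 A  0  1  2  2  3  3  3
 C  0  1  2  3  3  3  3
 A  0  1  2  3  3  3  3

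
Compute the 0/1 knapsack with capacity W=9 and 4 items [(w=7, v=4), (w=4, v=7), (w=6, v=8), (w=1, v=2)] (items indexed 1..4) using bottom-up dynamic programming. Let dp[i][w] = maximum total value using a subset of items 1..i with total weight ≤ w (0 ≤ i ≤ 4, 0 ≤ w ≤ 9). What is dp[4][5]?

i\w   0   1   2   3   4   5   6   7   8   9
  0   0   0   0   0   0   0   0   0   0   0
  1   0   0   0   0   0   0   0   4   4   4
  2   0   0   0   0   7   7   7   7   7   7
  3   0   0   0   0   7   7   8   8   8   8
  4   0   2   2   2   7   9   9  10  10  10

9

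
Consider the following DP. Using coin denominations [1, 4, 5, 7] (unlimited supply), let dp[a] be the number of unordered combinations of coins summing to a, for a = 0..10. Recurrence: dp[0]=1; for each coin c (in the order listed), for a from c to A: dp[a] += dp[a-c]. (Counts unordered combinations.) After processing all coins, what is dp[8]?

5

after  coin     0     1     2     3     4     5     6     7     8     9    10
          1     1     1     1     1     1     1     1     1     1     1     1
          4     1     1     1     1     2     2     2     2     3     3     3
          5     1     1     1     1     2     3     3     3     4     5     6
          7     1     1     1     1     2     3     3     4     5     6     7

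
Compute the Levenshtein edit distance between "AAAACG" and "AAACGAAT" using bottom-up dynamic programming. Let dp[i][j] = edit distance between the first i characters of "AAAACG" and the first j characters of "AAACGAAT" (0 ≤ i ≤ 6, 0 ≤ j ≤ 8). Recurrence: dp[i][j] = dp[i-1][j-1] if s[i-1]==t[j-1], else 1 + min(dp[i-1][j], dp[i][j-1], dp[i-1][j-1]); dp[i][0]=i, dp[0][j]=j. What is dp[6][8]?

4

   ''  A  A  A  C  G  A  A  T
''  0  1  2  3  4  5  6  7  8
 A  1  0  1  2  3  4  5  6  7
 A  2  1  0  1  2  3  4  5  6
 A  3  2  1  0  1  2  3  4  5
 A  4  3  2  1  1  2  2  3  4
 C  5  4  3  2  1  2  3  3  4
 G  6  5  4  3  2  1  2  3  4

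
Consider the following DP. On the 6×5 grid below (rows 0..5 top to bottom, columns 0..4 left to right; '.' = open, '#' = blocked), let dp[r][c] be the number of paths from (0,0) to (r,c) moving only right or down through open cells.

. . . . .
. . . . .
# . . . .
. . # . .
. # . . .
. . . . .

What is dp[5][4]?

41

r\c   0   1   2   3   4
  0   1   1   1   1   1
  1   1   2   3   4   5
  2   0   2   5   9  14
  3   0   2   0   9  23
  4   0   0   0   9  32
  5   0   0   0   9  41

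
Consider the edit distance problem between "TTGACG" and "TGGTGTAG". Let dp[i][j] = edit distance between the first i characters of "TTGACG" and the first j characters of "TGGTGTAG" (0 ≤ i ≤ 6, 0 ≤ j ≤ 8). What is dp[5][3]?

3

   ''  T  G  G  T  G  T  A  G
''  0  1  2  3  4  5  6  7  8
 T  1  0  1  2  3  4  5  6  7
 T  2  1  1  2  2  3  4  5  6
 G  3  2  1  1  2  2  3  4  5
 A  4  3  2  2  2  3  3  3  4
 C  5  4  3  3  3  3  4  4  4
 G  6  5  4  3  4  3  4  5  4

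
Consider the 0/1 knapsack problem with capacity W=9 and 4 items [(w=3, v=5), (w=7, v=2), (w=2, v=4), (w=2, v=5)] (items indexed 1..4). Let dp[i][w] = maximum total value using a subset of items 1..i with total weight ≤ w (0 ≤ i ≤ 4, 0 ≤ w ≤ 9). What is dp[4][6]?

i\w   0   1   2   3   4   5   6   7   8   9
  0   0   0   0   0   0   0   0   0   0   0
  1   0   0   0   5   5   5   5   5   5   5
  2   0   0   0   5   5   5   5   5   5   5
  3   0   0   4   5   5   9   9   9   9   9
  4   0   0   5   5   9  10  10  14  14  14

10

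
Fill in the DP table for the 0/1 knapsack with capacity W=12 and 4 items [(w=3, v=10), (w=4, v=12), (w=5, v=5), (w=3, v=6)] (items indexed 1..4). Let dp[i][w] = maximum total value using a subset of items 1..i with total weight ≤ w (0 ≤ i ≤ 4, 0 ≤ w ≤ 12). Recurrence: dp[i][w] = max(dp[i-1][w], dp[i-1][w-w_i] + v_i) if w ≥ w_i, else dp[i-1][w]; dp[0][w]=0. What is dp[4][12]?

28

i\w   0   1   2   3   4   5   6   7   8   9  10  11  12
  0   0   0   0   0   0   0   0   0   0   0   0   0   0
  1   0   0   0  10  10  10  10  10  10  10  10  10  10
  2   0   0   0  10  12  12  12  22  22  22  22  22  22
  3   0   0   0  10  12  12  12  22  22  22  22  22  27
  4   0   0   0  10  12  12  16  22  22  22  28  28  28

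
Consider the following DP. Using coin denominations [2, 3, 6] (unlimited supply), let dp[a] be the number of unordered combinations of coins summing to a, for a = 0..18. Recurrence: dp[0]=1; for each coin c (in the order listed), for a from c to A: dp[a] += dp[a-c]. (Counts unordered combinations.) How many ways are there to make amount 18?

10

after  coin     0     1     2     3     4     5     6     7     8     9    10    11    12    13    14    15    16    17    18
          2     1     0     1     0     1     0     1     0     1     0     1     0     1     0     1     0     1     0     1
          3     1     0     1     1     1     1     2     1     2     2     2     2     3     2     3     3     3     3     4
          6     1     0     1     1     1     1     3     1     3     3     3     3     6     3     6     6     6     6    10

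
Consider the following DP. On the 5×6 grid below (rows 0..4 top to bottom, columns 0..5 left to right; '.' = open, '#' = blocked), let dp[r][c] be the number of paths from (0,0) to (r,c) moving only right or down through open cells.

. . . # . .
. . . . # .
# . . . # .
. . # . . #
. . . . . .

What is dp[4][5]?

r\c   0   1   2   3   4   5
  0   1   1   1   0   0   0
  1   1   2   3   3   0   0
  2   0   2   5   8   0   0
  3   0   2   0   8   8   0
  4   0   2   2  10  18  18

18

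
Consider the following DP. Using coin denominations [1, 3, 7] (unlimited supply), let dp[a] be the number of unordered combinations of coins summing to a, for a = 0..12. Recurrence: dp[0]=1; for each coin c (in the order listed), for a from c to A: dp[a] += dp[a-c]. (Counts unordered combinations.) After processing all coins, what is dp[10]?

6

after  coin     0     1     2     3     4     5     6     7     8     9    10    11    12
          1     1     1     1     1     1     1     1     1     1     1     1     1     1
          3     1     1     1     2     2     2     3     3     3     4     4     4     5
          7     1     1     1     2     2     2     3     4     4     5     6     6     7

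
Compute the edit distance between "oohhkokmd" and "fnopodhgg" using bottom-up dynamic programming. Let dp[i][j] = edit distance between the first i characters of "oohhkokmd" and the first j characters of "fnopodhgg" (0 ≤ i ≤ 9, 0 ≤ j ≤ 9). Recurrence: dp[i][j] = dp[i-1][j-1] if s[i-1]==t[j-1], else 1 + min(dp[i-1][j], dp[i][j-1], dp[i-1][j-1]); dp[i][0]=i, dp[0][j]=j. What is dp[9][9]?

   ''  f  n  o  p  o  d  h  g  g
''  0  1  2  3  4  5  6  7  8  9
 o  1  1  2  2  3  4  5  6  7  8
 o  2  2  2  2  3  3  4  5  6  7
 h  3  3  3  3  3  4  4  4  5  6
 h  4  4  4  4  4  4  5  4  5  6
 k  5  5  5  5  5  5  5  5  5  6
 o  6  6  6  5  6  5  6  6  6  6
 k  7  7  7  6  6  6  6  7  7  7
 m  8  8  8  7  7  7  7  7  8  8
 d  9  9  9  8  8  8  7  8  8  9

9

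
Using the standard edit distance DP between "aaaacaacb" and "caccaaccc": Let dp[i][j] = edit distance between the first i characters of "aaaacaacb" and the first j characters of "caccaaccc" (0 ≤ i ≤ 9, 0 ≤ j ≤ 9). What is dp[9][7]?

4

   ''  c  a  c  c  a  a  c  c  c
''  0  1  2  3  4  5  6  7  8  9
 a  1  1  1  2  3  4  5  6  7  8
 a  2  2  1  2  3  3  4  5  6  7
 a  3  3  2  2  3  3  3  4  5  6
 a  4  4  3  3  3  3  3  4  5  6
 c  5  4  4  3  3  4  4  3  4  5
 a  6  5  4  4  4  3  4  4  4  5
 a  7  6  5  5  5  4  3  4  5  5
 c  8  7  6  5  5  5  4  3  4  5
 b  9  8  7  6  6  6  5  4  4  5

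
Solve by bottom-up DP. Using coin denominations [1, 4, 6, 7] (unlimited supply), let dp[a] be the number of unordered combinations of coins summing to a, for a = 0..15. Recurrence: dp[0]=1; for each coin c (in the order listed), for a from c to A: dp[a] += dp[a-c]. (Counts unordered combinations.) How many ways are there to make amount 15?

13

after  coin     0     1     2     3     4     5     6     7     8     9    10    11    12    13    14    15
          1     1     1     1     1     1     1     1     1     1     1     1     1     1     1     1     1
          4     1     1     1     1     2     2     2     2     3     3     3     3     4     4     4     4
          6     1     1     1     1     2     2     3     3     4     4     5     5     7     7     8     8
          7     1     1     1     1     2     2     3     4     5     5     6     7     9    10    12    13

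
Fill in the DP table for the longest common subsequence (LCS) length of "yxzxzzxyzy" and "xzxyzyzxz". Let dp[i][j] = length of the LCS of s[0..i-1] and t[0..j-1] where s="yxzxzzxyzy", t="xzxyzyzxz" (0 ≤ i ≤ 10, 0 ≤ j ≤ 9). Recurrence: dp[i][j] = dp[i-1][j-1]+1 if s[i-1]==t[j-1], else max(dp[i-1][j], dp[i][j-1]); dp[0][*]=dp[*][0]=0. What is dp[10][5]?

5

   ''  x  z  x  y  z  y  z  x  z
''  0  0  0  0  0  0  0  0  0  0
 y  0  0  0  0  1  1  1  1  1  1
 x  0  1  1  1  1  1  1  1  2  2
 z  0  1  2  2  2  2  2  2  2  3
 x  0  1  2  3  3  3  3  3  3  3
 z  0  1  2  3  3  4  4  4  4  4
 z  0  1  2  3  3  4  4  5  5  5
 x  0  1  2  3  3  4  4  5  6  6
 y  0  1  2  3  4  4  5  5  6  6
 z  0  1  2  3  4  5  5  6  6  7
 y  0  1  2  3  4  5  6  6  6  7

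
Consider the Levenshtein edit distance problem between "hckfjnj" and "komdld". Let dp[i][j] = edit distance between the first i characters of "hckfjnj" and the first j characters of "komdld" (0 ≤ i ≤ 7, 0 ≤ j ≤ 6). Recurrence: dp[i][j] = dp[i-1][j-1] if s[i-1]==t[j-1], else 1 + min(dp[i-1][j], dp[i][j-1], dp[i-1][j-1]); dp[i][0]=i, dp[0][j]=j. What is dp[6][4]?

5

   ''  k  o  m  d  l  d
''  0  1  2  3  4  5  6
 h  1  1  2  3  4  5  6
 c  2  2  2  3  4  5  6
 k  3  2  3  3  4  5  6
 f  4  3  3  4  4  5  6
 j  5  4  4  4  5  5  6
 n  6  5  5  5  5  6  6
 j  7  6  6  6  6  6  7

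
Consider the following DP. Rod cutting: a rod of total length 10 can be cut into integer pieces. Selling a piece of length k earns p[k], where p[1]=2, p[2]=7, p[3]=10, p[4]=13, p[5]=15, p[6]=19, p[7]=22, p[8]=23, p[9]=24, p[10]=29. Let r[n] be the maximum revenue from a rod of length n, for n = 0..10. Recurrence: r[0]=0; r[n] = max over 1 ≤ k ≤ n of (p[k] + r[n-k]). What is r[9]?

   n    0    1    2    3    4    5    6    7    8    9   10
r[n]    0    2    7   10   14   17   21   24   28   31   35

31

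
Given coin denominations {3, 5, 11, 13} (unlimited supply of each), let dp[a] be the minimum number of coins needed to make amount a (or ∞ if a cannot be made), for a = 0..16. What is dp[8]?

 a  0  1  2  3  4  5  6  7  8  9 10 11 12 13 14 15 16
dp  0  -  -  1  -  1  2  -  2  3  2  1  4  1  2  3  2
(- denotes ∞ / unreachable)

2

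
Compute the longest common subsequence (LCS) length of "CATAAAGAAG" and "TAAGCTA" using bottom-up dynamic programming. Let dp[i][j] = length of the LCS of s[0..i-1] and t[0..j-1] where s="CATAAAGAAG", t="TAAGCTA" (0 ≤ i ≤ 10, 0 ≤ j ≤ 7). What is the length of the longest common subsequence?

   ''  T  A  A  G  C  T  A
''  0  0  0  0  0  0  0  0
 C  0  0  0  0  0  1  1  1
 A  0  0  1  1  1  1  1  2
 T  0  1  1  1  1  1  2  2
 A  0  1  2  2  2  2  2  3
 A  0  1  2  3  3  3  3  3
 A  0  1  2  3  3  3  3  4
 G  0  1  2  3  4  4  4  4
 A  0  1  2  3  4  4  4  5
 A  0  1  2  3  4  4  4  5
 G  0  1  2  3  4  4  4  5

5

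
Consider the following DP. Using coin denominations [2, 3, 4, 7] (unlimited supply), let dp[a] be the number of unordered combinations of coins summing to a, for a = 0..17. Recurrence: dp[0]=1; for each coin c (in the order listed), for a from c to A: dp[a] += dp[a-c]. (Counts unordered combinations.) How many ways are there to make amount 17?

after  coin     0     1     2     3     4     5     6     7     8     9    10    11    12    13    14    15    16    17
          2     1     0     1     0     1     0     1     0     1     0     1     0     1     0     1     0     1     0
          3     1     0     1     1     1     1     2     1     2     2     2     2     3     2     3     3     3     3
          4     1     0     1     1     2     1     3     2     4     3     5     4     7     5     8     7    10     8
          7     1     0     1     1     2     1     3     3     4     4     6     6     8     8    11    11    14    14

14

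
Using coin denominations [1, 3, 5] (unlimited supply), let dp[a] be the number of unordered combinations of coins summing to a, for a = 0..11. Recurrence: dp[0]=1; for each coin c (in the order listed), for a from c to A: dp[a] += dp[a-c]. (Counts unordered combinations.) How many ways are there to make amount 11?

8

after  coin     0     1     2     3     4     5     6     7     8     9    10    11
          1     1     1     1     1     1     1     1     1     1     1     1     1
          3     1     1     1     2     2     2     3     3     3     4     4     4
          5     1     1     1     2     2     3     4     4     5     6     7     8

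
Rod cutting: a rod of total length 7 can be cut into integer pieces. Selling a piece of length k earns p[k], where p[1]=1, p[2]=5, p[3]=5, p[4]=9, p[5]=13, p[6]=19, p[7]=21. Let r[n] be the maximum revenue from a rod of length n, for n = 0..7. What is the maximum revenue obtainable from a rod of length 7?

21

   n    0    1    2    3    4    5    6    7
r[n]    0    1    5    6   10   13   19   21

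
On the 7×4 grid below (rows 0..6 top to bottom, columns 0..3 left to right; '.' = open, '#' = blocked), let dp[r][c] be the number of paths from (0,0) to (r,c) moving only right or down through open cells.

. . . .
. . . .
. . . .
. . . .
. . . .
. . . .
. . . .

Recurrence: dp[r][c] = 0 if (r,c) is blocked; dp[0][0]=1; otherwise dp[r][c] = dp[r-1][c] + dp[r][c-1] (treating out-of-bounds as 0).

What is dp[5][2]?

21

r\c   0   1   2   3
  0   1   1   1   1
  1   1   2   3   4
  2   1   3   6  10
  3   1   4  10  20
  4   1   5  15  35
  5   1   6  21  56
  6   1   7  28  84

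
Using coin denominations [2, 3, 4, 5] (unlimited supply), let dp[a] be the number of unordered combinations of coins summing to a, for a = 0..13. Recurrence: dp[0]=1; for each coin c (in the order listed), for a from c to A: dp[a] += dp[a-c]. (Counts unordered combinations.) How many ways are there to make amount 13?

after  coin     0     1     2     3     4     5     6     7     8     9    10    11    12    13
          2     1     0     1     0     1     0     1     0     1     0     1     0     1     0
          3     1     0     1     1     1     1     2     1     2     2     2     2     3     2
          4     1     0     1     1     2     1     3     2     4     3     5     4     7     5
          5     1     0     1     1     2     2     3     3     5     5     7     7    10    10

10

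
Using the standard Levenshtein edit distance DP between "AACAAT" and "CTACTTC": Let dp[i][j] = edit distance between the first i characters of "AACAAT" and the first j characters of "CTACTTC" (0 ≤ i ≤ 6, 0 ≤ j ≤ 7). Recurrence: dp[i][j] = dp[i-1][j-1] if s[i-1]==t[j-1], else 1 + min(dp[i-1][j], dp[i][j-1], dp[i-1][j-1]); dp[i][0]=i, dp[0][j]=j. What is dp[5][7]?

   ''  C  T  A  C  T  T  C
''  0  1  2  3  4  5  6  7
 A  1  1  2  2  3  4  5  6
 A  2  2  2  2  3  4  5  6
 C  3  2  3  3  2  3  4  5
 A  4  3  3  3  3  3  4  5
 A  5  4  4  3  4  4  4  5
 T  6  5  4  4  4  4  4  5

5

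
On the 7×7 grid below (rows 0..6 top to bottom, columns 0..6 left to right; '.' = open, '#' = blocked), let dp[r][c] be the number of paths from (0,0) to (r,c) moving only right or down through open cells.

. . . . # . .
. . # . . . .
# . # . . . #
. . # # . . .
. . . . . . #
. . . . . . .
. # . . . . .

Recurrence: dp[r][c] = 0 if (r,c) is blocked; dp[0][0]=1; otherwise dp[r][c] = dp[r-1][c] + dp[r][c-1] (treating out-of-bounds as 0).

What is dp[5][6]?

r\c   0   1   2   3   4   5   6
  0   1   1   1   1   0   0   0
  1   1   2   0   1   1   1   1
  2   0   2   0   1   2   3   0
  3   0   2   0   0   2   5   5
  4   0   2   2   2   4   9   0
  5   0   2   4   6  10  19  19
  6   0   0   4  10  20  39  58

19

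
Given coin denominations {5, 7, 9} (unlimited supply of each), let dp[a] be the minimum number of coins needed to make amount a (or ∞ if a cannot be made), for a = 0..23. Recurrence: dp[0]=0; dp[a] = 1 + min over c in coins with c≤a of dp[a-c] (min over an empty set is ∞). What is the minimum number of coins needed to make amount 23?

 a  0  1  2  3  4  5  6  7  8  9 10 11 12 13 14 15 16 17 18 19 20 21 22 23
dp  0  -  -  -  -  1  -  1  -  1  2  -  2  -  2  3  2  3  2  3  4  3  4  3
(- denotes ∞ / unreachable)

3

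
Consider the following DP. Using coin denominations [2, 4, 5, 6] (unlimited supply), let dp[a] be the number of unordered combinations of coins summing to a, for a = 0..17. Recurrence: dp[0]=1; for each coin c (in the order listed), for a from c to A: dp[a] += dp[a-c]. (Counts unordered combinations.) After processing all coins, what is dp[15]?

after  coin     0     1     2     3     4     5     6     7     8     9    10    11    12    13    14    15    16    17
          2     1     0     1     0     1     0     1     0     1     0     1     0     1     0     1     0     1     0
          4     1     0     1     0     2     0     2     0     3     0     3     0     4     0     4     0     5     0
          5     1     0     1     0     2     1     2     1     3     2     4     2     5     3     6     4     7     5
          6     1     0     1     0     2     1     3     1     4     2     6     3     8     4    10     6    13     8

6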